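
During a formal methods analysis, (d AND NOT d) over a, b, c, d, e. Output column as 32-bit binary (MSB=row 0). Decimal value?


Formula: (d AND NOT d) over a, b, c, d, e (32 rows)
Evaluate each row (bits = a,b,c,d,e, MSB first):
  row 0 [00000]: (0 AND NOT 0) -> 0
  row 1 [00001]: (0 AND NOT 0) -> 0
  row 2 [00010]: (1 AND NOT 1) -> 0
  row 3 [00011]: (1 AND NOT 1) -> 0
  row 4 [00100]: (0 AND NOT 0) -> 0
  row 5 [00101]: (0 AND NOT 0) -> 0
  row 6 [00110]: (1 AND NOT 1) -> 0
  row 7 [00111]: (1 AND NOT 1) -> 0
  row 8 [01000]: (0 AND NOT 0) -> 0
  row 9 [01001]: (0 AND NOT 0) -> 0
  row 10 [01010]: (1 AND NOT 1) -> 0
  row 11 [01011]: (1 AND NOT 1) -> 0
  row 12 [01100]: (0 AND NOT 0) -> 0
  row 13 [01101]: (0 AND NOT 0) -> 0
  row 14 [01110]: (1 AND NOT 1) -> 0
  row 15 [01111]: (1 AND NOT 1) -> 0
  row 16 [10000]: (0 AND NOT 0) -> 0
  row 17 [10001]: (0 AND NOT 0) -> 0
  row 18 [10010]: (1 AND NOT 1) -> 0
  row 19 [10011]: (1 AND NOT 1) -> 0
  row 20 [10100]: (0 AND NOT 0) -> 0
  row 21 [10101]: (0 AND NOT 0) -> 0
  row 22 [10110]: (1 AND NOT 1) -> 0
  row 23 [10111]: (1 AND NOT 1) -> 0
  row 24 [11000]: (0 AND NOT 0) -> 0
  row 25 [11001]: (0 AND NOT 0) -> 0
  row 26 [11010]: (1 AND NOT 1) -> 0
  row 27 [11011]: (1 AND NOT 1) -> 0
  row 28 [11100]: (0 AND NOT 0) -> 0
  row 29 [11101]: (0 AND NOT 0) -> 0
  row 30 [11110]: (1 AND NOT 1) -> 0
  row 31 [11111]: (1 AND NOT 1) -> 0
Full result column, 4 rows per line (a,b,c fixed per line; d,e runs 00..11 left to right):
  rows 0-3 [a,b,c=000]: 0000  = hex 0
  rows 4-7 [a,b,c=001]: 0000  = hex 0
  rows 8-11 [a,b,c=010]: 0000  = hex 0
  rows 12-15 [a,b,c=011]: 0000  = hex 0
  rows 16-19 [a,b,c=100]: 0000  = hex 0
  rows 20-23 [a,b,c=101]: 0000  = hex 0
  rows 24-27 [a,b,c=110]: 0000  = hex 0
  rows 28-31 [a,b,c=111]: 0000  = hex 0
Output column (row 0 .. row 31) = 00000000000000000000000000000000
Output column grouped in 4s = 0000 0000 0000 0000 0000 0000 0000 0000 = 0x00000000
Convert to decimal digit by digit (value = value*16 + digit):
  0 -> 0
  0*16 + 0 = 0
  0*16 + 0 = 0
  0*16 + 0 = 0
  0*16 + 0 = 0
  0*16 + 0 = 0
  0*16 + 0 = 0
  0*16 + 0 = 0
Decimal = 0

0


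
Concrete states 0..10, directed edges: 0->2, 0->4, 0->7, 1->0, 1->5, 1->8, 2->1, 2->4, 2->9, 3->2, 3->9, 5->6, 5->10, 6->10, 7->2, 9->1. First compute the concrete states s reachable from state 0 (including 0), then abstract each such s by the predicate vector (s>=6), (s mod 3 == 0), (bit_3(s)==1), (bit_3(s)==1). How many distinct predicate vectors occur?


BFS from 0:
Concrete reachable: {0, 1, 2, 4, 5, 6, 7, 8, 9, 10}
Abstract via predicates (s>=6), (s mod 3 == 0), (bit_3(s)==1), (bit_3(s)==1):
  (0,0,0,0) <- {1, 2, 4, 5}
  (0,1,0,0) <- {0}
  (1,0,0,0) <- {7}
  (1,0,1,1) <- {8, 10}
  (1,1,0,0) <- {6}
  (1,1,1,1) <- {9}
Distinct abstract states = 6

6


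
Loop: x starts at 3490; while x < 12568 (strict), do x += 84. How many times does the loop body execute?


Step 1: x goes from 3490 toward 12568 by 84; the body runs while x<12568, so iterations = ceil((bound-start)/step)
Step 2: Distance=9078
Step 3: ceil(9078/84)=109

109


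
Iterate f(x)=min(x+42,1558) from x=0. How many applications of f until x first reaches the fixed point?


Step 1: x=0, cap=1558, increment=42
Step 2: x grows by 42 each step until capped at 1558; fixed point is x=1558
Step 3: iterations = ceil(1558/42) = 38

38


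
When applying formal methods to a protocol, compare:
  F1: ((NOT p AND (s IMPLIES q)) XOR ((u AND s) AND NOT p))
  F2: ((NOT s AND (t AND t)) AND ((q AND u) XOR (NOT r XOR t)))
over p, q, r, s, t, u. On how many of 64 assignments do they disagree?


F1 = ((NOT p AND (s IMPLIES q)) XOR ((u AND s) AND NOT p))
F2 = ((NOT s AND (t AND t)) AND ((q AND u) XOR (NOT r XOR t)))
Evaluate both on each of 64 rows (bits = p,q,r,s,t,u):
  row 0 [000000]: F1=1 F2=0 (differ) -> 1
  row 1 [000001]: F1=1 F2=0 (differ) -> 1
  row 2 [000010]: F1=1 F2=0 (differ) -> 1
  row 3 [000011]: F1=1 F2=0 (differ) -> 1
  row 4 [000100]: F1=0 F2=0 -> 0
  (every remaining row is evaluated the same way; all 64 results are listed next)
Full result column, 8 rows per line (p,q,r fixed per line; s,t,u runs 000..111 left to right):
  rows 0-7 [p,q,r=000]: 11110101  (ones: 6)
  rows 8-15 [p,q,r=001]: 11000101  (ones: 4)
  rows 16-23 [p,q,r=010]: 11101010  (ones: 5)
  rows 24-31 [p,q,r=011]: 11011010  (ones: 5)
  rows 32-39 [p,q,r=100]: 00000000  (ones: 0)
  rows 40-47 [p,q,r=101]: 00110000  (ones: 2)
  rows 48-55 [p,q,r=110]: 00010000  (ones: 1)
  rows 56-63 [p,q,r=111]: 00100000  (ones: 1)
Disagreements = 6+4+5+5+0+2+1+1 = 24

24


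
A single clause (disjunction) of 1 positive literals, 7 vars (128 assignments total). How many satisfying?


Step 1: Total=2^7=128
Step 2: Unsat when all 1 false: 2^6=64
Step 3: Sat=128-64=64

64


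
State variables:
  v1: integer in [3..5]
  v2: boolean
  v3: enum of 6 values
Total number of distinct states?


State space = product of domain sizes of all variables.
Domain sizes:
  v1 (integer in [3..5]): 3
  v2 (boolean): 2
  v3 (enum of 6 values): 6
Product = 3 * 2 * 6 = 36

36


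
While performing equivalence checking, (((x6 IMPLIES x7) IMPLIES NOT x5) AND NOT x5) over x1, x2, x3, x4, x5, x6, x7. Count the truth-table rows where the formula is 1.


Formula: (((x6 IMPLIES x7) IMPLIES NOT x5) AND NOT x5) over 7 vars (128 rows)
Evaluate each row (x1, x2, x3, x4, x5, x6, x7 as bits, MSB first):
  row 0 [0000000]: (((0 IMPLIES 0) IMPLIES NOT 0) AND NOT 0) -> 1
  row 1 [0000001]: (((0 IMPLIES 1) IMPLIES NOT 0) AND NOT 0) -> 1
  row 2 [0000010]: (((1 IMPLIES 0) IMPLIES NOT 0) AND NOT 0) -> 1
  row 3 [0000011]: (((1 IMPLIES 1) IMPLIES NOT 0) AND NOT 0) -> 1
  row 4 [0000100]: (((0 IMPLIES 0) IMPLIES NOT 1) AND NOT 1) -> 0
  (every remaining row is evaluated the same way; all 128 results are listed next)
Full result column, 8 rows per line (x1,x2,x3,x4 fixed per line; x5,x6,x7 runs 000..111 left to right):
  rows 0-7 [x1,x2,x3,x4=0000]: 11110000  (ones: 4)
  rows 8-15 [x1,x2,x3,x4=0001]: 11110000  (ones: 4)
  rows 16-23 [x1,x2,x3,x4=0010]: 11110000  (ones: 4)
  rows 24-31 [x1,x2,x3,x4=0011]: 11110000  (ones: 4)
  rows 32-39 [x1,x2,x3,x4=0100]: 11110000  (ones: 4)
  rows 40-47 [x1,x2,x3,x4=0101]: 11110000  (ones: 4)
  rows 48-55 [x1,x2,x3,x4=0110]: 11110000  (ones: 4)
  rows 56-63 [x1,x2,x3,x4=0111]: 11110000  (ones: 4)
  rows 64-71 [x1,x2,x3,x4=1000]: 11110000  (ones: 4)
  rows 72-79 [x1,x2,x3,x4=1001]: 11110000  (ones: 4)
  rows 80-87 [x1,x2,x3,x4=1010]: 11110000  (ones: 4)
  rows 88-95 [x1,x2,x3,x4=1011]: 11110000  (ones: 4)
  rows 96-103 [x1,x2,x3,x4=1100]: 11110000  (ones: 4)
  rows 104-111 [x1,x2,x3,x4=1101]: 11110000  (ones: 4)
  rows 112-119 [x1,x2,x3,x4=1110]: 11110000  (ones: 4)
  rows 120-127 [x1,x2,x3,x4=1111]: 11110000  (ones: 4)
Count of 1-rows = 4+4+4+4+4+4+4+4+4+4+4+4+4+4+4+4 = 64

64


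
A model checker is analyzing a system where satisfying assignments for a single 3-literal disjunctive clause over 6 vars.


Step 1: Total=2^6=64
Step 2: Unsat when all 3 false: 2^3=8
Step 3: Sat=64-8=56

56


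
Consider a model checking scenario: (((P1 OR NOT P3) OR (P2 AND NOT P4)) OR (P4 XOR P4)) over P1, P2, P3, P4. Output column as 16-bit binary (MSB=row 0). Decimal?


Formula: (((P1 OR NOT P3) OR (P2 AND NOT P4)) OR (P4 XOR P4)) over P1, P2, P3, P4 (16 rows)
Evaluate each row (bits = P1,P2,P3,P4, MSB first):
  row 0 [0000]: (((0 OR NOT 0) OR (0 AND NOT 0)) OR (0 XOR 0)) -> 1
  row 1 [0001]: (((0 OR NOT 0) OR (0 AND NOT 1)) OR (1 XOR 1)) -> 1
  row 2 [0010]: (((0 OR NOT 1) OR (0 AND NOT 0)) OR (0 XOR 0)) -> 0
  row 3 [0011]: (((0 OR NOT 1) OR (0 AND NOT 1)) OR (1 XOR 1)) -> 0
  row 4 [0100]: (((0 OR NOT 0) OR (1 AND NOT 0)) OR (0 XOR 0)) -> 1
  row 5 [0101]: (((0 OR NOT 0) OR (1 AND NOT 1)) OR (1 XOR 1)) -> 1
  row 6 [0110]: (((0 OR NOT 1) OR (1 AND NOT 0)) OR (0 XOR 0)) -> 1
  row 7 [0111]: (((0 OR NOT 1) OR (1 AND NOT 1)) OR (1 XOR 1)) -> 0
  row 8 [1000]: (((1 OR NOT 0) OR (0 AND NOT 0)) OR (0 XOR 0)) -> 1
  row 9 [1001]: (((1 OR NOT 0) OR (0 AND NOT 1)) OR (1 XOR 1)) -> 1
  row 10 [1010]: (((1 OR NOT 1) OR (0 AND NOT 0)) OR (0 XOR 0)) -> 1
  row 11 [1011]: (((1 OR NOT 1) OR (0 AND NOT 1)) OR (1 XOR 1)) -> 1
  row 12 [1100]: (((1 OR NOT 0) OR (1 AND NOT 0)) OR (0 XOR 0)) -> 1
  row 13 [1101]: (((1 OR NOT 0) OR (1 AND NOT 1)) OR (1 XOR 1)) -> 1
  row 14 [1110]: (((1 OR NOT 1) OR (1 AND NOT 0)) OR (0 XOR 0)) -> 1
  row 15 [1111]: (((1 OR NOT 1) OR (1 AND NOT 1)) OR (1 XOR 1)) -> 1
Full result column, 4 rows per line (P1,P2 fixed per line; P3,P4 runs 00..11 left to right):
  rows 0-3 [P1,P2=00]: 1100  = hex C
  rows 4-7 [P1,P2=01]: 1110  = hex E
  rows 8-11 [P1,P2=10]: 1111  = hex F
  rows 12-15 [P1,P2=11]: 1111  = hex F
Output column (row 0 .. row 15) = 1100111011111111
Output column grouped in 4s = 1100 1110 1111 1111 = 0xCEFF
Convert to decimal digit by digit (value = value*16 + digit):
  C -> 12
  12*16 + 14 (E) = 206
  206*16 + 15 (F) = 3311
  3311*16 + 15 (F) = 52991
Decimal = 52991

52991


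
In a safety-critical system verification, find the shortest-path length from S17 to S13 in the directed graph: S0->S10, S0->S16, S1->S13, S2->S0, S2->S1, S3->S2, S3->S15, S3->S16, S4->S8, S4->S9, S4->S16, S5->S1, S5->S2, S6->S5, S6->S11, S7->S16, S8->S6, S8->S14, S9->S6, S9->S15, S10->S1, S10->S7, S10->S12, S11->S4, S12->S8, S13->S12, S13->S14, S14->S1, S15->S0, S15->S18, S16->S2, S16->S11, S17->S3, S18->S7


BFS layer-by-layer from S17:
  dist 0: {S17}
  dist 1: {S3}
  dist 2: {S2, S15, S16}
  dist 3: {S0, S1, S11, S18}
  dist 4: {S4, S7, S10, S13}
  -> S13 reached at distance 4
Shortest path length = 4

4


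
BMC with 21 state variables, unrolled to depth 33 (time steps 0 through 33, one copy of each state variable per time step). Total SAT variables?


BMC unrolls to depth k, creating one copy of each state var for steps 0..k.
Step count = 33 + 1 = 34 (steps 0 through 33)
Vars per step = 21
Total = 21 * 34 = 714

714


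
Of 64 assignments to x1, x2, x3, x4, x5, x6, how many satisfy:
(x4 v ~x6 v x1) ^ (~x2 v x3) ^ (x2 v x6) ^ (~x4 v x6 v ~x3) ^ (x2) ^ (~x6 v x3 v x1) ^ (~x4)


CNF with 7 clauses over 6 vars (64 assignments).
An assignment satisfies CNF iff every clause has >=1 true literal.
Check each row (bits = x1,x2,x3,x4,x5,x6; clause T/F shown):
  row 0 [000000]: clauses=TTFTFTT -> 0
  row 1 [000001]: clauses=FTTTFFT -> 0
  row 2 [000010]: clauses=TTFTFTT -> 0
  row 3 [000011]: clauses=FTTTFFT -> 0
  row 4 [000100]: clauses=TTFTFTF -> 0
  (every remaining row is evaluated the same way; all 64 results are listed next)
Full result column, 8 rows per line (x1,x2,x3 fixed per line; x4,x5,x6 runs 000..111 left to right):
  rows 0-7 [x1,x2,x3=000]: 00000000  (ones: 0)
  rows 8-15 [x1,x2,x3=001]: 00000000  (ones: 0)
  rows 16-23 [x1,x2,x3=010]: 00000000  (ones: 0)
  rows 24-31 [x1,x2,x3=011]: 10100000  (ones: 2)
  rows 32-39 [x1,x2,x3=100]: 00000000  (ones: 0)
  rows 40-47 [x1,x2,x3=101]: 00000000  (ones: 0)
  rows 48-55 [x1,x2,x3=110]: 00000000  (ones: 0)
  rows 56-63 [x1,x2,x3=111]: 11110000  (ones: 4)
Satisfying assignments = 0+0+0+2+0+0+0+4 = 6

6


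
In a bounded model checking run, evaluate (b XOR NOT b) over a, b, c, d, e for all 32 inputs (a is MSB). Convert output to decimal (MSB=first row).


Formula: (b XOR NOT b) over a, b, c, d, e (32 rows)
Evaluate each row (bits = a,b,c,d,e, MSB first):
  row 0 [00000]: (0 XOR NOT 0) -> 1
  row 1 [00001]: (0 XOR NOT 0) -> 1
  row 2 [00010]: (0 XOR NOT 0) -> 1
  row 3 [00011]: (0 XOR NOT 0) -> 1
  row 4 [00100]: (0 XOR NOT 0) -> 1
  row 5 [00101]: (0 XOR NOT 0) -> 1
  row 6 [00110]: (0 XOR NOT 0) -> 1
  row 7 [00111]: (0 XOR NOT 0) -> 1
  row 8 [01000]: (1 XOR NOT 1) -> 1
  row 9 [01001]: (1 XOR NOT 1) -> 1
  row 10 [01010]: (1 XOR NOT 1) -> 1
  row 11 [01011]: (1 XOR NOT 1) -> 1
  row 12 [01100]: (1 XOR NOT 1) -> 1
  row 13 [01101]: (1 XOR NOT 1) -> 1
  row 14 [01110]: (1 XOR NOT 1) -> 1
  row 15 [01111]: (1 XOR NOT 1) -> 1
  row 16 [10000]: (0 XOR NOT 0) -> 1
  row 17 [10001]: (0 XOR NOT 0) -> 1
  row 18 [10010]: (0 XOR NOT 0) -> 1
  row 19 [10011]: (0 XOR NOT 0) -> 1
  row 20 [10100]: (0 XOR NOT 0) -> 1
  row 21 [10101]: (0 XOR NOT 0) -> 1
  row 22 [10110]: (0 XOR NOT 0) -> 1
  row 23 [10111]: (0 XOR NOT 0) -> 1
  row 24 [11000]: (1 XOR NOT 1) -> 1
  row 25 [11001]: (1 XOR NOT 1) -> 1
  row 26 [11010]: (1 XOR NOT 1) -> 1
  row 27 [11011]: (1 XOR NOT 1) -> 1
  row 28 [11100]: (1 XOR NOT 1) -> 1
  row 29 [11101]: (1 XOR NOT 1) -> 1
  row 30 [11110]: (1 XOR NOT 1) -> 1
  row 31 [11111]: (1 XOR NOT 1) -> 1
Full result column, 4 rows per line (a,b,c fixed per line; d,e runs 00..11 left to right):
  rows 0-3 [a,b,c=000]: 1111  = hex F
  rows 4-7 [a,b,c=001]: 1111  = hex F
  rows 8-11 [a,b,c=010]: 1111  = hex F
  rows 12-15 [a,b,c=011]: 1111  = hex F
  rows 16-19 [a,b,c=100]: 1111  = hex F
  rows 20-23 [a,b,c=101]: 1111  = hex F
  rows 24-27 [a,b,c=110]: 1111  = hex F
  rows 28-31 [a,b,c=111]: 1111  = hex F
Output column (row 0 .. row 31) = 11111111111111111111111111111111
Output column grouped in 4s = 1111 1111 1111 1111 1111 1111 1111 1111 = 0xFFFFFFFF
Convert to decimal digit by digit (value = value*16 + digit):
  F -> 15
  15*16 + 15 (F) = 255
  255*16 + 15 (F) = 4095
  4095*16 + 15 (F) = 65535
  65535*16 + 15 (F) = 1048575
  1048575*16 + 15 (F) = 16777215
  16777215*16 + 15 (F) = 268435455
  268435455*16 + 15 (F) = 4294967295
Decimal = 4294967295

4294967295


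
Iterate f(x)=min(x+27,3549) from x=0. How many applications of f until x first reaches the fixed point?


Step 1: x=0, cap=3549, increment=27
Step 2: x grows by 27 each step until capped at 3549; fixed point is x=3549
Step 3: iterations = ceil(3549/27) = 132

132


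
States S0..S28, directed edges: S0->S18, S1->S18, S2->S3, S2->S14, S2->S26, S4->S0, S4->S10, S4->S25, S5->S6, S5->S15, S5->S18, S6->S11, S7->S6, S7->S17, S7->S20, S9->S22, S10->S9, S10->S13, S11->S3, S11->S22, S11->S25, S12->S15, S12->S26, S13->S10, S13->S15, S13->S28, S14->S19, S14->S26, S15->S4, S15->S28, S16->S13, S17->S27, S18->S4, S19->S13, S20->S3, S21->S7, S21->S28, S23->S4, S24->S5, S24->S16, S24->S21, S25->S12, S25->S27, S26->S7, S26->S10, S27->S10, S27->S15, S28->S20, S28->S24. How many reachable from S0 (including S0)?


BFS from S0:
  layer 0: {S0}
  layer 1: {S18}
  layer 2: {S4}
  layer 3: {S10, S25}
  layer 4: {S9, S12, S13, S27}
  layer 5: {S15, S22, S26, S28}
  layer 6: {S7, S20, S24}
  layer 7: {S3, S5, S6, S16, S17, S21}
  layer 8: {S11}
Reachable set: {S0, S3, S4, S5, S6, S7, S9, S10, S11, S12, S13, S15, S16, S17, S18, S20, S21, S22, S24, S25, S26, S27, S28}
Count = 23

23


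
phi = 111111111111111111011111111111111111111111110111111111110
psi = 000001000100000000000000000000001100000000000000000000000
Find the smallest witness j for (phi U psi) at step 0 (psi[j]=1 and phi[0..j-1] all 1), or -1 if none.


(phi U psi) at 0: need smallest j with psi[j]=1 and phi[i]=1 for all i in [0,j).
Scan from step 0:
  step 0: phi=1, psi=0 -> continue
  step 1: phi=1, psi=0 -> continue
  step 2: phi=1, psi=0 -> continue
  step 3: phi=1, psi=0 -> continue
  step 5: psi=1 and phi held for [0,5) -> witness found
Witness step = 5

5


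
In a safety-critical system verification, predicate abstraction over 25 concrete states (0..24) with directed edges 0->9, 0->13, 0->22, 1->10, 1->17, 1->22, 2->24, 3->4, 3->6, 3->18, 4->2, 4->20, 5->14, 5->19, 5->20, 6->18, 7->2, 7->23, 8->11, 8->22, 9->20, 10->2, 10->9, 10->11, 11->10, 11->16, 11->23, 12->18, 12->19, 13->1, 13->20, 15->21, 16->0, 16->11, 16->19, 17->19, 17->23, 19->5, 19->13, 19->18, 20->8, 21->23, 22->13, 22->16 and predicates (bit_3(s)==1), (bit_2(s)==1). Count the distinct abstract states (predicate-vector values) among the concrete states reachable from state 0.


BFS from 0:
Concrete reachable: {0, 1, 2, 5, 8, 9, 10, 11, 13, 14, 16, 17, 18, 19, 20, 22, 23, 24}
Abstract via predicates (bit_3(s)==1), (bit_2(s)==1):
  (0,0) <- {0, 1, 2, 16, 17, 18, 19}
  (0,1) <- {5, 20, 22, 23}
  (1,0) <- {8, 9, 10, 11, 24}
  (1,1) <- {13, 14}
Distinct abstract states = 4

4


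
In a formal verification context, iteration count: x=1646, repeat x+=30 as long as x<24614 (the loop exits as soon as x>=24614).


Step 1: x goes from 1646 toward 24614 by 30; the body runs while x<24614, so iterations = ceil((bound-start)/step)
Step 2: Distance=22968
Step 3: ceil(22968/30)=766

766


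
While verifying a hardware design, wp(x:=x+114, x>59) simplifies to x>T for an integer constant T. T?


Formula: wp(x:=E, P) = P[E/x] (substitute E for x in postcondition)
Step 1: Postcondition: x>59
Step 2: Substitute x+114 for x: x+114>59
Step 3: Solve for x: x > 59-114 = -55

-55


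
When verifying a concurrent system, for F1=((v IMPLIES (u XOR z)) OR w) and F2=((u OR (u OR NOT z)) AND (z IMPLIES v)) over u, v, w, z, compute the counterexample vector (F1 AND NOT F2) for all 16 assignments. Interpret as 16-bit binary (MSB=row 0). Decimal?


F1 = ((v IMPLIES (u XOR z)) OR w)
F2 = ((u OR (u OR NOT z)) AND (z IMPLIES v))
Counterexample to F1=>F2 is where F1=1 and F2=0.
Evaluate each row (bits = u,v,w,z, MSB first):
  row 0 [0000]: F1=1 F2=1 -> F1&~F2 -> 0
  row 1 [0001]: F1=1 F2=0 -> F1&~F2 -> 1
  row 2 [0010]: F1=1 F2=1 -> F1&~F2 -> 0
  row 3 [0011]: F1=1 F2=0 -> F1&~F2 -> 1
  row 4 [0100]: F1=0 F2=1 -> F1&~F2 -> 0
  row 5 [0101]: F1=1 F2=0 -> F1&~F2 -> 1
  row 6 [0110]: F1=1 F2=1 -> F1&~F2 -> 0
  row 7 [0111]: F1=1 F2=0 -> F1&~F2 -> 1
  row 8 [1000]: F1=1 F2=1 -> F1&~F2 -> 0
  row 9 [1001]: F1=1 F2=0 -> F1&~F2 -> 1
  row 10 [1010]: F1=1 F2=1 -> F1&~F2 -> 0
  row 11 [1011]: F1=1 F2=0 -> F1&~F2 -> 1
  row 12 [1100]: F1=1 F2=1 -> F1&~F2 -> 0
  row 13 [1101]: F1=0 F2=1 -> F1&~F2 -> 0
  row 14 [1110]: F1=1 F2=1 -> F1&~F2 -> 0
  row 15 [1111]: F1=1 F2=1 -> F1&~F2 -> 0
Full result column, 4 rows per line (u,v fixed per line; w,z runs 00..11 left to right):
  rows 0-3 [u,v=00]: 0101  = hex 5
  rows 4-7 [u,v=01]: 0101  = hex 5
  rows 8-11 [u,v=10]: 0101  = hex 5
  rows 12-15 [u,v=11]: 0000  = hex 0
Counterexample vector (row 0 .. row 15) = 0101010101010000
Output column grouped in 4s = 0101 0101 0101 0000 = 0x5550
Convert to decimal digit by digit (value = value*16 + digit):
  5 -> 5
  5*16 + 5 = 85
  85*16 + 5 = 1365
  1365*16 + 0 = 21840
Decimal = 21840

21840


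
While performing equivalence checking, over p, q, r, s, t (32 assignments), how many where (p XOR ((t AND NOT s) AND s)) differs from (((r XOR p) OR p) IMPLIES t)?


F1 = (p XOR ((t AND NOT s) AND s))
F2 = (((r XOR p) OR p) IMPLIES t)
Evaluate both on each of 32 rows (bits = p,q,r,s,t):
  row 0 [00000]: F1=0 F2=1 (differ) -> 1
  row 1 [00001]: F1=0 F2=1 (differ) -> 1
  row 2 [00010]: F1=0 F2=1 (differ) -> 1
  row 3 [00011]: F1=0 F2=1 (differ) -> 1
  row 4 [00100]: F1=0 F2=0 -> 0
  row 5 [00101]: F1=0 F2=1 (differ) -> 1
  row 6 [00110]: F1=0 F2=0 -> 0
  row 7 [00111]: F1=0 F2=1 (differ) -> 1
  row 8 [01000]: F1=0 F2=1 (differ) -> 1
  row 9 [01001]: F1=0 F2=1 (differ) -> 1
  row 10 [01010]: F1=0 F2=1 (differ) -> 1
  row 11 [01011]: F1=0 F2=1 (differ) -> 1
  row 12 [01100]: F1=0 F2=0 -> 0
  row 13 [01101]: F1=0 F2=1 (differ) -> 1
  row 14 [01110]: F1=0 F2=0 -> 0
  row 15 [01111]: F1=0 F2=1 (differ) -> 1
  row 16 [10000]: F1=1 F2=0 (differ) -> 1
  row 17 [10001]: F1=1 F2=1 -> 0
  row 18 [10010]: F1=1 F2=0 (differ) -> 1
  row 19 [10011]: F1=1 F2=1 -> 0
  row 20 [10100]: F1=1 F2=0 (differ) -> 1
  row 21 [10101]: F1=1 F2=1 -> 0
  row 22 [10110]: F1=1 F2=0 (differ) -> 1
  row 23 [10111]: F1=1 F2=1 -> 0
  row 24 [11000]: F1=1 F2=0 (differ) -> 1
  row 25 [11001]: F1=1 F2=1 -> 0
  row 26 [11010]: F1=1 F2=0 (differ) -> 1
  row 27 [11011]: F1=1 F2=1 -> 0
  row 28 [11100]: F1=1 F2=0 (differ) -> 1
  row 29 [11101]: F1=1 F2=1 -> 0
  row 30 [11110]: F1=1 F2=0 (differ) -> 1
  row 31 [11111]: F1=1 F2=1 -> 0
Full result column, 8 rows per line (p,q fixed per line; r,s,t runs 000..111 left to right):
  rows 0-7 [p,q=00]: 11110101  (ones: 6)
  rows 8-15 [p,q=01]: 11110101  (ones: 6)
  rows 16-23 [p,q=10]: 10101010  (ones: 4)
  rows 24-31 [p,q=11]: 10101010  (ones: 4)
Disagreements = 6+6+4+4 = 20

20


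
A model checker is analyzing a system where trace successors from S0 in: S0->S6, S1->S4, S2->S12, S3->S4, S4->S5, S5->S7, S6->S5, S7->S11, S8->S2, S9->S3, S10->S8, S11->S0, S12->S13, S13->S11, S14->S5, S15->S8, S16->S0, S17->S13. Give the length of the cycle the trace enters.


Trace from S0 until a state repeats:
  S0 -> S6 -> S5 -> S7 -> S11 -> S0
S0 first seen at step 0, revisited at step 5.
Cycle length = 5 - 0 = 5

5


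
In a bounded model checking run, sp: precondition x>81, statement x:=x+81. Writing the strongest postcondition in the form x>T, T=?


Formula: sp(P, x:=E) = exists old_x. (x = E[old_x/x]) AND P[old_x/x] (old_x is the value of x before the assignment; eliminate old_x by solving x = E[old_x/x] for old_x)
Step 1: Precondition P: x>81, i.e. old_x > 81
Step 2: Assignment gives x = old_x + 81, so old_x = x - 81
Step 3: Substitute into P: x - 81 > 81
Step 4: Simplify: x > 81+81 = 162

162


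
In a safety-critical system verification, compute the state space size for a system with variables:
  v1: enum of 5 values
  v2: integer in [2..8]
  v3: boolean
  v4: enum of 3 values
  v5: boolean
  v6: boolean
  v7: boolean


State space = product of domain sizes of all variables.
Domain sizes:
  v1 (enum of 5 values): 5
  v2 (integer in [2..8]): 7
  v3 (boolean): 2
  v4 (enum of 3 values): 3
  v5 (boolean): 2
  v6 (boolean): 2
  v7 (boolean): 2
Product = 5 * 7 * 2 * 3 * 2 * 2 * 2 = 1680

1680


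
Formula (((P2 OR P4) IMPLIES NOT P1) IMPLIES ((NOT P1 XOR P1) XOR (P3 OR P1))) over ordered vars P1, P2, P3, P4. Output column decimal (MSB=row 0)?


Formula: (((P2 OR P4) IMPLIES NOT P1) IMPLIES ((NOT P1 XOR P1) XOR (P3 OR P1))) over P1, P2, P3, P4 (16 rows)
Evaluate each row (bits = P1,P2,P3,P4, MSB first):
  row 0 [0000]: (((0 OR 0) IMPLIES NOT 0) IMPLIES ((NOT 0 XOR 0) XOR (0 OR 0))) -> 1
  row 1 [0001]: (((0 OR 1) IMPLIES NOT 0) IMPLIES ((NOT 0 XOR 0) XOR (0 OR 0))) -> 1
  row 2 [0010]: (((0 OR 0) IMPLIES NOT 0) IMPLIES ((NOT 0 XOR 0) XOR (1 OR 0))) -> 0
  row 3 [0011]: (((0 OR 1) IMPLIES NOT 0) IMPLIES ((NOT 0 XOR 0) XOR (1 OR 0))) -> 0
  row 4 [0100]: (((1 OR 0) IMPLIES NOT 0) IMPLIES ((NOT 0 XOR 0) XOR (0 OR 0))) -> 1
  row 5 [0101]: (((1 OR 1) IMPLIES NOT 0) IMPLIES ((NOT 0 XOR 0) XOR (0 OR 0))) -> 1
  row 6 [0110]: (((1 OR 0) IMPLIES NOT 0) IMPLIES ((NOT 0 XOR 0) XOR (1 OR 0))) -> 0
  row 7 [0111]: (((1 OR 1) IMPLIES NOT 0) IMPLIES ((NOT 0 XOR 0) XOR (1 OR 0))) -> 0
  row 8 [1000]: (((0 OR 0) IMPLIES NOT 1) IMPLIES ((NOT 1 XOR 1) XOR (0 OR 1))) -> 0
  row 9 [1001]: (((0 OR 1) IMPLIES NOT 1) IMPLIES ((NOT 1 XOR 1) XOR (0 OR 1))) -> 1
  row 10 [1010]: (((0 OR 0) IMPLIES NOT 1) IMPLIES ((NOT 1 XOR 1) XOR (1 OR 1))) -> 0
  row 11 [1011]: (((0 OR 1) IMPLIES NOT 1) IMPLIES ((NOT 1 XOR 1) XOR (1 OR 1))) -> 1
  row 12 [1100]: (((1 OR 0) IMPLIES NOT 1) IMPLIES ((NOT 1 XOR 1) XOR (0 OR 1))) -> 1
  row 13 [1101]: (((1 OR 1) IMPLIES NOT 1) IMPLIES ((NOT 1 XOR 1) XOR (0 OR 1))) -> 1
  row 14 [1110]: (((1 OR 0) IMPLIES NOT 1) IMPLIES ((NOT 1 XOR 1) XOR (1 OR 1))) -> 1
  row 15 [1111]: (((1 OR 1) IMPLIES NOT 1) IMPLIES ((NOT 1 XOR 1) XOR (1 OR 1))) -> 1
Full result column, 4 rows per line (P1,P2 fixed per line; P3,P4 runs 00..11 left to right):
  rows 0-3 [P1,P2=00]: 1100  = hex C
  rows 4-7 [P1,P2=01]: 1100  = hex C
  rows 8-11 [P1,P2=10]: 0101  = hex 5
  rows 12-15 [P1,P2=11]: 1111  = hex F
Output column (row 0 .. row 15) = 1100110001011111
Output column grouped in 4s = 1100 1100 0101 1111 = 0xCC5F
Convert to decimal digit by digit (value = value*16 + digit):
  C -> 12
  12*16 + 12 (C) = 204
  204*16 + 5 = 3269
  3269*16 + 15 (F) = 52319
Decimal = 52319

52319


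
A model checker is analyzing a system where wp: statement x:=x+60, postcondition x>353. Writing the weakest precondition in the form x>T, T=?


Formula: wp(x:=E, P) = P[E/x] (substitute E for x in postcondition)
Step 1: Postcondition: x>353
Step 2: Substitute x+60 for x: x+60>353
Step 3: Solve for x: x > 353-60 = 293

293


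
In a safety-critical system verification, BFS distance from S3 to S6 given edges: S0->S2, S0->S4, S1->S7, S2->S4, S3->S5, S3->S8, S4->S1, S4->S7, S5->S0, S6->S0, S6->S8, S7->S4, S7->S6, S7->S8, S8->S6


BFS layer-by-layer from S3:
  dist 0: {S3}
  dist 1: {S5, S8}
  dist 2: {S0, S6}
  -> S6 reached at distance 2
Shortest path length = 2

2


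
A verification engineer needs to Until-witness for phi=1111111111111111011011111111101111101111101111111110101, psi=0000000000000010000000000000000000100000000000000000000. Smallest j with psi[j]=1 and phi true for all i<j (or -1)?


(phi U psi) at 0: need smallest j with psi[j]=1 and phi[i]=1 for all i in [0,j).
Scan from step 0:
  step 0: phi=1, psi=0 -> continue
  step 1: phi=1, psi=0 -> continue
  step 2: phi=1, psi=0 -> continue
  step 3: phi=1, psi=0 -> continue
  step 14: psi=1 and phi held for [0,14) -> witness found
Witness step = 14

14


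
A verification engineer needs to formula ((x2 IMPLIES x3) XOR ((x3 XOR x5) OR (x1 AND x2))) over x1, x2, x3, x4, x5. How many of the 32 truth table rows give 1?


Formula: ((x2 IMPLIES x3) XOR ((x3 XOR x5) OR (x1 AND x2))) over 5 vars (32 rows)
Evaluate each row (x1, x2, x3, x4, x5 as bits, MSB first):
  row 0 [00000]: ((0 IMPLIES 0) XOR ((0 XOR 0) OR (0 AND 0))) -> 1
  row 1 [00001]: ((0 IMPLIES 0) XOR ((0 XOR 1) OR (0 AND 0))) -> 0
  row 2 [00010]: ((0 IMPLIES 0) XOR ((0 XOR 0) OR (0 AND 0))) -> 1
  row 3 [00011]: ((0 IMPLIES 0) XOR ((0 XOR 1) OR (0 AND 0))) -> 0
  row 4 [00100]: ((0 IMPLIES 1) XOR ((1 XOR 0) OR (0 AND 0))) -> 0
  row 5 [00101]: ((0 IMPLIES 1) XOR ((1 XOR 1) OR (0 AND 0))) -> 1
  row 6 [00110]: ((0 IMPLIES 1) XOR ((1 XOR 0) OR (0 AND 0))) -> 0
  row 7 [00111]: ((0 IMPLIES 1) XOR ((1 XOR 1) OR (0 AND 0))) -> 1
  row 8 [01000]: ((1 IMPLIES 0) XOR ((0 XOR 0) OR (0 AND 1))) -> 0
  row 9 [01001]: ((1 IMPLIES 0) XOR ((0 XOR 1) OR (0 AND 1))) -> 1
  row 10 [01010]: ((1 IMPLIES 0) XOR ((0 XOR 0) OR (0 AND 1))) -> 0
  row 11 [01011]: ((1 IMPLIES 0) XOR ((0 XOR 1) OR (0 AND 1))) -> 1
  row 12 [01100]: ((1 IMPLIES 1) XOR ((1 XOR 0) OR (0 AND 1))) -> 0
  row 13 [01101]: ((1 IMPLIES 1) XOR ((1 XOR 1) OR (0 AND 1))) -> 1
  row 14 [01110]: ((1 IMPLIES 1) XOR ((1 XOR 0) OR (0 AND 1))) -> 0
  row 15 [01111]: ((1 IMPLIES 1) XOR ((1 XOR 1) OR (0 AND 1))) -> 1
  row 16 [10000]: ((0 IMPLIES 0) XOR ((0 XOR 0) OR (1 AND 0))) -> 1
  row 17 [10001]: ((0 IMPLIES 0) XOR ((0 XOR 1) OR (1 AND 0))) -> 0
  row 18 [10010]: ((0 IMPLIES 0) XOR ((0 XOR 0) OR (1 AND 0))) -> 1
  row 19 [10011]: ((0 IMPLIES 0) XOR ((0 XOR 1) OR (1 AND 0))) -> 0
  row 20 [10100]: ((0 IMPLIES 1) XOR ((1 XOR 0) OR (1 AND 0))) -> 0
  row 21 [10101]: ((0 IMPLIES 1) XOR ((1 XOR 1) OR (1 AND 0))) -> 1
  row 22 [10110]: ((0 IMPLIES 1) XOR ((1 XOR 0) OR (1 AND 0))) -> 0
  row 23 [10111]: ((0 IMPLIES 1) XOR ((1 XOR 1) OR (1 AND 0))) -> 1
  row 24 [11000]: ((1 IMPLIES 0) XOR ((0 XOR 0) OR (1 AND 1))) -> 1
  row 25 [11001]: ((1 IMPLIES 0) XOR ((0 XOR 1) OR (1 AND 1))) -> 1
  row 26 [11010]: ((1 IMPLIES 0) XOR ((0 XOR 0) OR (1 AND 1))) -> 1
  row 27 [11011]: ((1 IMPLIES 0) XOR ((0 XOR 1) OR (1 AND 1))) -> 1
  row 28 [11100]: ((1 IMPLIES 1) XOR ((1 XOR 0) OR (1 AND 1))) -> 0
  row 29 [11101]: ((1 IMPLIES 1) XOR ((1 XOR 1) OR (1 AND 1))) -> 0
  row 30 [11110]: ((1 IMPLIES 1) XOR ((1 XOR 0) OR (1 AND 1))) -> 0
  row 31 [11111]: ((1 IMPLIES 1) XOR ((1 XOR 1) OR (1 AND 1))) -> 0
Full result column, 8 rows per line (x1,x2 fixed per line; x3,x4,x5 runs 000..111 left to right):
  rows 0-7 [x1,x2=00]: 10100101  (ones: 4)
  rows 8-15 [x1,x2=01]: 01010101  (ones: 4)
  rows 16-23 [x1,x2=10]: 10100101  (ones: 4)
  rows 24-31 [x1,x2=11]: 11110000  (ones: 4)
Count of 1-rows = 4+4+4+4 = 16

16


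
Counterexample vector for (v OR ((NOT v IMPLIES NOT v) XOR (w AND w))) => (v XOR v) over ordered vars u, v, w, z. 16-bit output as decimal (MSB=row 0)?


F1 = (v OR ((NOT v IMPLIES NOT v) XOR (w AND w)))
F2 = (v XOR v)
Counterexample to F1=>F2 is where F1=1 and F2=0.
Evaluate each row (bits = u,v,w,z, MSB first):
  row 0 [0000]: F1=1 F2=0 -> F1&~F2 -> 1
  row 1 [0001]: F1=1 F2=0 -> F1&~F2 -> 1
  row 2 [0010]: F1=0 F2=0 -> F1&~F2 -> 0
  row 3 [0011]: F1=0 F2=0 -> F1&~F2 -> 0
  row 4 [0100]: F1=1 F2=0 -> F1&~F2 -> 1
  row 5 [0101]: F1=1 F2=0 -> F1&~F2 -> 1
  row 6 [0110]: F1=1 F2=0 -> F1&~F2 -> 1
  row 7 [0111]: F1=1 F2=0 -> F1&~F2 -> 1
  row 8 [1000]: F1=1 F2=0 -> F1&~F2 -> 1
  row 9 [1001]: F1=1 F2=0 -> F1&~F2 -> 1
  row 10 [1010]: F1=0 F2=0 -> F1&~F2 -> 0
  row 11 [1011]: F1=0 F2=0 -> F1&~F2 -> 0
  row 12 [1100]: F1=1 F2=0 -> F1&~F2 -> 1
  row 13 [1101]: F1=1 F2=0 -> F1&~F2 -> 1
  row 14 [1110]: F1=1 F2=0 -> F1&~F2 -> 1
  row 15 [1111]: F1=1 F2=0 -> F1&~F2 -> 1
Full result column, 4 rows per line (u,v fixed per line; w,z runs 00..11 left to right):
  rows 0-3 [u,v=00]: 1100  = hex C
  rows 4-7 [u,v=01]: 1111  = hex F
  rows 8-11 [u,v=10]: 1100  = hex C
  rows 12-15 [u,v=11]: 1111  = hex F
Counterexample vector (row 0 .. row 15) = 1100111111001111
Output column grouped in 4s = 1100 1111 1100 1111 = 0xCFCF
Convert to decimal digit by digit (value = value*16 + digit):
  C -> 12
  12*16 + 15 (F) = 207
  207*16 + 12 (C) = 3324
  3324*16 + 15 (F) = 53199
Decimal = 53199

53199


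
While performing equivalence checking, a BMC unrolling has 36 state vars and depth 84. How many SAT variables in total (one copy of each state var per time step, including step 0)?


BMC unrolls to depth k, creating one copy of each state var for steps 0..k.
Step count = 84 + 1 = 85 (steps 0 through 84)
Vars per step = 36
Total = 36 * 85 = 3060

3060


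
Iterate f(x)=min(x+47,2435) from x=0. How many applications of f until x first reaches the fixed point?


Step 1: x=0, cap=2435, increment=47
Step 2: x grows by 47 each step until capped at 2435; fixed point is x=2435
Step 3: iterations = ceil(2435/47) = 52

52


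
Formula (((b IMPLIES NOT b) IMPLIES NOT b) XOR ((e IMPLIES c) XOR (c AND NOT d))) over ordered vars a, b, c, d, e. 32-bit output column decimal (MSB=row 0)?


Formula: (((b IMPLIES NOT b) IMPLIES NOT b) XOR ((e IMPLIES c) XOR (c AND NOT d))) over a, b, c, d, e (32 rows)
Evaluate each row (bits = a,b,c,d,e, MSB first):
  row 0 [00000]: (((0 IMPLIES NOT 0) IMPLIES NOT 0) XOR ((0 IMPLIES 0) XOR (0 AND NOT 0))) -> 0
  row 1 [00001]: (((0 IMPLIES NOT 0) IMPLIES NOT 0) XOR ((1 IMPLIES 0) XOR (0 AND NOT 0))) -> 1
  row 2 [00010]: (((0 IMPLIES NOT 0) IMPLIES NOT 0) XOR ((0 IMPLIES 0) XOR (0 AND NOT 1))) -> 0
  row 3 [00011]: (((0 IMPLIES NOT 0) IMPLIES NOT 0) XOR ((1 IMPLIES 0) XOR (0 AND NOT 1))) -> 1
  row 4 [00100]: (((0 IMPLIES NOT 0) IMPLIES NOT 0) XOR ((0 IMPLIES 1) XOR (1 AND NOT 0))) -> 1
  row 5 [00101]: (((0 IMPLIES NOT 0) IMPLIES NOT 0) XOR ((1 IMPLIES 1) XOR (1 AND NOT 0))) -> 1
  row 6 [00110]: (((0 IMPLIES NOT 0) IMPLIES NOT 0) XOR ((0 IMPLIES 1) XOR (1 AND NOT 1))) -> 0
  row 7 [00111]: (((0 IMPLIES NOT 0) IMPLIES NOT 0) XOR ((1 IMPLIES 1) XOR (1 AND NOT 1))) -> 0
  row 8 [01000]: (((1 IMPLIES NOT 1) IMPLIES NOT 1) XOR ((0 IMPLIES 0) XOR (0 AND NOT 0))) -> 0
  row 9 [01001]: (((1 IMPLIES NOT 1) IMPLIES NOT 1) XOR ((1 IMPLIES 0) XOR (0 AND NOT 0))) -> 1
  row 10 [01010]: (((1 IMPLIES NOT 1) IMPLIES NOT 1) XOR ((0 IMPLIES 0) XOR (0 AND NOT 1))) -> 0
  row 11 [01011]: (((1 IMPLIES NOT 1) IMPLIES NOT 1) XOR ((1 IMPLIES 0) XOR (0 AND NOT 1))) -> 1
  row 12 [01100]: (((1 IMPLIES NOT 1) IMPLIES NOT 1) XOR ((0 IMPLIES 1) XOR (1 AND NOT 0))) -> 1
  row 13 [01101]: (((1 IMPLIES NOT 1) IMPLIES NOT 1) XOR ((1 IMPLIES 1) XOR (1 AND NOT 0))) -> 1
  row 14 [01110]: (((1 IMPLIES NOT 1) IMPLIES NOT 1) XOR ((0 IMPLIES 1) XOR (1 AND NOT 1))) -> 0
  row 15 [01111]: (((1 IMPLIES NOT 1) IMPLIES NOT 1) XOR ((1 IMPLIES 1) XOR (1 AND NOT 1))) -> 0
  row 16 [10000]: (((0 IMPLIES NOT 0) IMPLIES NOT 0) XOR ((0 IMPLIES 0) XOR (0 AND NOT 0))) -> 0
  row 17 [10001]: (((0 IMPLIES NOT 0) IMPLIES NOT 0) XOR ((1 IMPLIES 0) XOR (0 AND NOT 0))) -> 1
  row 18 [10010]: (((0 IMPLIES NOT 0) IMPLIES NOT 0) XOR ((0 IMPLIES 0) XOR (0 AND NOT 1))) -> 0
  row 19 [10011]: (((0 IMPLIES NOT 0) IMPLIES NOT 0) XOR ((1 IMPLIES 0) XOR (0 AND NOT 1))) -> 1
  row 20 [10100]: (((0 IMPLIES NOT 0) IMPLIES NOT 0) XOR ((0 IMPLIES 1) XOR (1 AND NOT 0))) -> 1
  row 21 [10101]: (((0 IMPLIES NOT 0) IMPLIES NOT 0) XOR ((1 IMPLIES 1) XOR (1 AND NOT 0))) -> 1
  row 22 [10110]: (((0 IMPLIES NOT 0) IMPLIES NOT 0) XOR ((0 IMPLIES 1) XOR (1 AND NOT 1))) -> 0
  row 23 [10111]: (((0 IMPLIES NOT 0) IMPLIES NOT 0) XOR ((1 IMPLIES 1) XOR (1 AND NOT 1))) -> 0
  row 24 [11000]: (((1 IMPLIES NOT 1) IMPLIES NOT 1) XOR ((0 IMPLIES 0) XOR (0 AND NOT 0))) -> 0
  row 25 [11001]: (((1 IMPLIES NOT 1) IMPLIES NOT 1) XOR ((1 IMPLIES 0) XOR (0 AND NOT 0))) -> 1
  row 26 [11010]: (((1 IMPLIES NOT 1) IMPLIES NOT 1) XOR ((0 IMPLIES 0) XOR (0 AND NOT 1))) -> 0
  row 27 [11011]: (((1 IMPLIES NOT 1) IMPLIES NOT 1) XOR ((1 IMPLIES 0) XOR (0 AND NOT 1))) -> 1
  row 28 [11100]: (((1 IMPLIES NOT 1) IMPLIES NOT 1) XOR ((0 IMPLIES 1) XOR (1 AND NOT 0))) -> 1
  row 29 [11101]: (((1 IMPLIES NOT 1) IMPLIES NOT 1) XOR ((1 IMPLIES 1) XOR (1 AND NOT 0))) -> 1
  row 30 [11110]: (((1 IMPLIES NOT 1) IMPLIES NOT 1) XOR ((0 IMPLIES 1) XOR (1 AND NOT 1))) -> 0
  row 31 [11111]: (((1 IMPLIES NOT 1) IMPLIES NOT 1) XOR ((1 IMPLIES 1) XOR (1 AND NOT 1))) -> 0
Full result column, 4 rows per line (a,b,c fixed per line; d,e runs 00..11 left to right):
  rows 0-3 [a,b,c=000]: 0101  = hex 5
  rows 4-7 [a,b,c=001]: 1100  = hex C
  rows 8-11 [a,b,c=010]: 0101  = hex 5
  rows 12-15 [a,b,c=011]: 1100  = hex C
  rows 16-19 [a,b,c=100]: 0101  = hex 5
  rows 20-23 [a,b,c=101]: 1100  = hex C
  rows 24-27 [a,b,c=110]: 0101  = hex 5
  rows 28-31 [a,b,c=111]: 1100  = hex C
Output column (row 0 .. row 31) = 01011100010111000101110001011100
Output column grouped in 4s = 0101 1100 0101 1100 0101 1100 0101 1100 = 0x5C5C5C5C
Convert to decimal digit by digit (value = value*16 + digit):
  5 -> 5
  5*16 + 12 (C) = 92
  92*16 + 5 = 1477
  1477*16 + 12 (C) = 23644
  23644*16 + 5 = 378309
  378309*16 + 12 (C) = 6052956
  6052956*16 + 5 = 96847301
  96847301*16 + 12 (C) = 1549556828
Decimal = 1549556828

1549556828


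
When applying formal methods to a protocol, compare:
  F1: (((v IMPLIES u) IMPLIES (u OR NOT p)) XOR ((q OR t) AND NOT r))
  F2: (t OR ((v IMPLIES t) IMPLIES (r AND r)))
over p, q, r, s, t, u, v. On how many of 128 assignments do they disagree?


F1 = (((v IMPLIES u) IMPLIES (u OR NOT p)) XOR ((q OR t) AND NOT r))
F2 = (t OR ((v IMPLIES t) IMPLIES (r AND r)))
Evaluate both on each of 128 rows (bits = p,q,r,s,t,u,v):
  row 0 [0000000]: F1=1 F2=0 (differ) -> 1
  row 1 [0000001]: F1=1 F2=1 -> 0
  row 2 [0000010]: F1=1 F2=0 (differ) -> 1
  row 3 [0000011]: F1=1 F2=1 -> 0
  row 4 [0000100]: F1=0 F2=1 (differ) -> 1
  (every remaining row is evaluated the same way; all 128 results are listed next)
Full result column, 8 rows per line (p,q,r,s fixed per line; t,u,v runs 000..111 left to right):
  rows 0-7 [p,q,r,s=0000]: 10101111  (ones: 6)
  rows 8-15 [p,q,r,s=0001]: 10101111  (ones: 6)
  rows 16-23 [p,q,r,s=0010]: 00000000  (ones: 0)
  rows 24-31 [p,q,r,s=0011]: 00000000  (ones: 0)
  rows 32-39 [p,q,r,s=0100]: 01011111  (ones: 6)
  rows 40-47 [p,q,r,s=0101]: 01011111  (ones: 6)
  rows 48-55 [p,q,r,s=0110]: 00000000  (ones: 0)
  rows 56-63 [p,q,r,s=0111]: 00000000  (ones: 0)
  rows 64-71 [p,q,r,s=1000]: 00100111  (ones: 4)
  rows 72-79 [p,q,r,s=1001]: 00100111  (ones: 4)
  rows 80-87 [p,q,r,s=1010]: 10001000  (ones: 2)
  rows 88-95 [p,q,r,s=1011]: 10001000  (ones: 2)
  rows 96-103 [p,q,r,s=1100]: 11010111  (ones: 6)
  rows 104-111 [p,q,r,s=1101]: 11010111  (ones: 6)
  rows 112-119 [p,q,r,s=1110]: 10001000  (ones: 2)
  rows 120-127 [p,q,r,s=1111]: 10001000  (ones: 2)
Disagreements = 6+6+0+0+6+6+0+0+4+4+2+2+6+6+2+2 = 52

52


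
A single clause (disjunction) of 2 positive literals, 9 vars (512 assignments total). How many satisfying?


Step 1: Total=2^9=512
Step 2: Unsat when all 2 false: 2^7=128
Step 3: Sat=512-128=384

384


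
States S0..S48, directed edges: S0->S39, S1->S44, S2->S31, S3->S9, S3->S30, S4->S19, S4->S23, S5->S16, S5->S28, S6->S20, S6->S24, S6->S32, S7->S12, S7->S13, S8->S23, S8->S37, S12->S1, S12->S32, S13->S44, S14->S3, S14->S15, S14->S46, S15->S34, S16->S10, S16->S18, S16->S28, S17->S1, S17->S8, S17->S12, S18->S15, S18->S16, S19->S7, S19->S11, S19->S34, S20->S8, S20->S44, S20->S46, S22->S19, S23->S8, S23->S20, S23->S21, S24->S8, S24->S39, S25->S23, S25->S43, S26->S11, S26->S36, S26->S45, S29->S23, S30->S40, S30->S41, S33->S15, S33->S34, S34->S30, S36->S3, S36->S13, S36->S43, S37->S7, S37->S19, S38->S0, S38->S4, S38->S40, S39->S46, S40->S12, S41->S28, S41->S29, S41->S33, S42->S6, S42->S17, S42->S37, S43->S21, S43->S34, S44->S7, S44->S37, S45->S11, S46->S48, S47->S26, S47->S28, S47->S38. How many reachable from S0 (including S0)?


BFS from S0:
  layer 0: {S0}
  layer 1: {S39}
  layer 2: {S46}
  layer 3: {S48}
Reachable set: {S0, S39, S46, S48}
Count = 4

4


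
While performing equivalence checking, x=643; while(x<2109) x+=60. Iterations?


Step 1: x goes from 643 toward 2109 by 60; the body runs while x<2109, so iterations = ceil((bound-start)/step)
Step 2: Distance=1466
Step 3: ceil(1466/60)=25

25


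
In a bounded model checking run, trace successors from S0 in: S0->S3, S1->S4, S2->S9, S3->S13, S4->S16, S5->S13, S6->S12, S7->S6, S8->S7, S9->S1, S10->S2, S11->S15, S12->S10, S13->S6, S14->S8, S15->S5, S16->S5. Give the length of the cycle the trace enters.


Trace from S0 until a state repeats:
  S0 -> S3 -> S13 -> S6 -> S12 -> S10 -> S2 -> S9 -> S1 -> S4 -> S16 -> S5 -> S13
S13 first seen at step 2, revisited at step 12.
Cycle length = 12 - 2 = 10

10


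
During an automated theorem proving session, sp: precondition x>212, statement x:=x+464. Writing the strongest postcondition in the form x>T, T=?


Formula: sp(P, x:=E) = exists old_x. (x = E[old_x/x]) AND P[old_x/x] (old_x is the value of x before the assignment; eliminate old_x by solving x = E[old_x/x] for old_x)
Step 1: Precondition P: x>212, i.e. old_x > 212
Step 2: Assignment gives x = old_x + 464, so old_x = x - 464
Step 3: Substitute into P: x - 464 > 212
Step 4: Simplify: x > 212+464 = 676

676


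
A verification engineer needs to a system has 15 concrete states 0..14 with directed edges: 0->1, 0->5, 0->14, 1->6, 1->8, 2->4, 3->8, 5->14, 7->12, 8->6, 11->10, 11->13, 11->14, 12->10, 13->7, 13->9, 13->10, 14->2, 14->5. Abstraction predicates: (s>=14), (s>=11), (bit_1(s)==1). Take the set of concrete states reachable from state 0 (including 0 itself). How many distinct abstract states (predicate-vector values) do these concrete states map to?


BFS from 0:
Concrete reachable: {0, 1, 2, 4, 5, 6, 8, 14}
Abstract via predicates (s>=14), (s>=11), (bit_1(s)==1):
  (0,0,0) <- {0, 1, 4, 5, 8}
  (0,0,1) <- {2, 6}
  (1,1,1) <- {14}
Distinct abstract states = 3

3


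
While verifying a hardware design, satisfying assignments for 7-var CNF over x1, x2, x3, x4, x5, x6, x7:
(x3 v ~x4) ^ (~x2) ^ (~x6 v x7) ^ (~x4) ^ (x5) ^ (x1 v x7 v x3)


CNF with 6 clauses over 7 vars (128 assignments).
An assignment satisfies CNF iff every clause has >=1 true literal.
Check each row (bits = x1,x2,x3,x4,x5,x6,x7; clause T/F shown):
  row 0 [0000000]: clauses=TTTTFF -> 0
  row 1 [0000001]: clauses=TTTTFT -> 0
  row 2 [0000010]: clauses=TTFTFF -> 0
  row 3 [0000011]: clauses=TTTTFT -> 0
  row 4 [0000100]: clauses=TTTTTF -> 0
  (every remaining row is evaluated the same way; all 128 results are listed next)
Full result column, 8 rows per line (x1,x2,x3,x4 fixed per line; x5,x6,x7 runs 000..111 left to right):
  rows 0-7 [x1,x2,x3,x4=0000]: 00000101  (ones: 2)
  rows 8-15 [x1,x2,x3,x4=0001]: 00000000  (ones: 0)
  rows 16-23 [x1,x2,x3,x4=0010]: 00001101  (ones: 3)
  rows 24-31 [x1,x2,x3,x4=0011]: 00000000  (ones: 0)
  rows 32-39 [x1,x2,x3,x4=0100]: 00000000  (ones: 0)
  rows 40-47 [x1,x2,x3,x4=0101]: 00000000  (ones: 0)
  rows 48-55 [x1,x2,x3,x4=0110]: 00000000  (ones: 0)
  rows 56-63 [x1,x2,x3,x4=0111]: 00000000  (ones: 0)
  rows 64-71 [x1,x2,x3,x4=1000]: 00001101  (ones: 3)
  rows 72-79 [x1,x2,x3,x4=1001]: 00000000  (ones: 0)
  rows 80-87 [x1,x2,x3,x4=1010]: 00001101  (ones: 3)
  rows 88-95 [x1,x2,x3,x4=1011]: 00000000  (ones: 0)
  rows 96-103 [x1,x2,x3,x4=1100]: 00000000  (ones: 0)
  rows 104-111 [x1,x2,x3,x4=1101]: 00000000  (ones: 0)
  rows 112-119 [x1,x2,x3,x4=1110]: 00000000  (ones: 0)
  rows 120-127 [x1,x2,x3,x4=1111]: 00000000  (ones: 0)
Satisfying assignments = 2+0+3+0+0+0+0+0+3+0+3+0+0+0+0+0 = 11

11
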